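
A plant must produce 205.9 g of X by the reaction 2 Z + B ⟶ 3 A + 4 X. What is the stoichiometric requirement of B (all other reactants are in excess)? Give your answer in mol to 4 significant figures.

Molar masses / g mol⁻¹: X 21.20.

2.428 mol

n(X) = 205.9 / 21.20 = 9.712 mol
n(B) = (1/4) × 9.712 = 2.428 mol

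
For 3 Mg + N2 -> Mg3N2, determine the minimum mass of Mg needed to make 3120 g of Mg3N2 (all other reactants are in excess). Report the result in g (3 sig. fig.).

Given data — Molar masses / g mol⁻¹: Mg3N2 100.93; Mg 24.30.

n(Mg3N2) = 3120 / 100.93 = 30.91 mol
n(Mg) = (3/1) × 30.91 = 92.73 mol
mass = 92.73 × 24.30 = 2253 g

2250 g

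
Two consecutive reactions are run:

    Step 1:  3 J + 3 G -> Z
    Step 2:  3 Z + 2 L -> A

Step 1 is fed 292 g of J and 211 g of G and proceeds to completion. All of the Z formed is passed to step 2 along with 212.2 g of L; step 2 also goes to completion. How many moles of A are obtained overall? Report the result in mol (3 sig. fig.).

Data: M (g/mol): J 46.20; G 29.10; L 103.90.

Step 1:
n(J) = 292.0 / 46.20 = 6.320 mol
n(G) = 211.0 / 29.10 = 7.251 mol
n/ν → J: 2.107, G: 2.417; J is limiting.
n(Z) produced = (1/3) × 6.320 = 2.107 mol
Step 2:
n(Z) available = 2.107 mol
n(L) = 212.2 / 103.90 = 2.042 mol
n/ν → Z: 0.7023, L: 1.021; Z is limiting.
n(A) = (1/3) × 2.107 = 0.7023 mol

0.702 mol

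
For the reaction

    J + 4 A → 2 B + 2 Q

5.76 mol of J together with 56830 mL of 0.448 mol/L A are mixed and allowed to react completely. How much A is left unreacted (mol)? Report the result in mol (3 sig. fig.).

2.42 mol

n(J) = 5.760 mol
n(A) = 0.448 × 56830/1000 = 25.46 mol
n/ν → J: 5.760, A: 6.365; J is limiting.
A consumed = (4/1) × 5.760 = 23.04 mol
A remaining = 25.46 − 23.04 = 2.420 mol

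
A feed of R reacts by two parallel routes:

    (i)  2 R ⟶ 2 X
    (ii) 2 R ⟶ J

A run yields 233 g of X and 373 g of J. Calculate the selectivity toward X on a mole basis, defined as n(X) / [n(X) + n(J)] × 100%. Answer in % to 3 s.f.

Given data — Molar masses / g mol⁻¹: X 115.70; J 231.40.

n(X) = 233 / 115.70 = 2.014 mol
n(J) = 373 / 231.40 = 1.612 mol
selectivity = 2.014/(2.014+1.612) × 100 = 55.54 %

55.5 %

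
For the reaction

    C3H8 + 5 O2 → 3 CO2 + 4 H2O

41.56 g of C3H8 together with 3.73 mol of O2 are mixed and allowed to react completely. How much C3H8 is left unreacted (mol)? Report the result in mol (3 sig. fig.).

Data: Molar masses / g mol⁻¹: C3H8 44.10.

0.196 mol

n(C3H8) = 41.56 / 44.10 = 0.9424 mol
n(O2) = 3.730 mol
n/ν for C3H8 = 0.9424/1 = 0.9424
n/ν for O2 = 3.730/5 = 0.7460
Smallest n/ν is O2 → limiting reagent.
C3H8 consumed = (1/5) × 3.730 = 0.7460 mol
C3H8 remaining = 0.9424 − 0.7460 = 0.1964 mol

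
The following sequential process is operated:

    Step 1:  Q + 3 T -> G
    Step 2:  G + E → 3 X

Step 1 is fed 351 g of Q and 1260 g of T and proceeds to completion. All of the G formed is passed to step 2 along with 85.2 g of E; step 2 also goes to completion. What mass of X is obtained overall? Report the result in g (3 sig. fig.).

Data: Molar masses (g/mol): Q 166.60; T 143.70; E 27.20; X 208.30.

Step 1:
n(Q) = 351.0 / 166.60 = 2.107 mol
n(T) = 1260 / 143.70 = 8.768 mol
n/ν → Q: 2.107, T: 2.923; Q is limiting.
n(G) produced = (1/1) × 2.107 = 2.107 mol
Step 2:
n(G) available = 2.107 mol
n(E) = 85.20 / 27.20 = 3.132 mol
n/ν → G: 2.107, E: 3.132; G is limiting.
n(X) = (3/1) × 2.107 = 6.321 mol
mass = 6.321 × 208.30 = 1317 g

1320 g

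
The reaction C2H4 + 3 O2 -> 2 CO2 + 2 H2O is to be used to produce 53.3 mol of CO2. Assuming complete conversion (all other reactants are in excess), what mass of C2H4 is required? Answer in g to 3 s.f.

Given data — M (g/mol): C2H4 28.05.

n(CO2) = 53.30 mol
n(C2H4) = (1/2) × 53.30 = 26.65 mol
mass = 26.65 × 28.05 = 747.5 g

748 g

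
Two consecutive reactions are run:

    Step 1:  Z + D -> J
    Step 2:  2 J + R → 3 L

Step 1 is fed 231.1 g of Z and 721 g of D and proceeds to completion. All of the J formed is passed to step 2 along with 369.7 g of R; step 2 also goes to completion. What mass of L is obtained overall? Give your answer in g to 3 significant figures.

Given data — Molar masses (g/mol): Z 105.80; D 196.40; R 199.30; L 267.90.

878 g

Step 1:
n(Z) = 231.1 / 105.80 = 2.184 mol
n(D) = 721.0 / 196.40 = 3.671 mol
n/ν for Z = 2.184/1 = 2.184
n/ν for D = 3.671/1 = 3.671
Smallest n/ν is Z → limiting reagent.
n(J) produced = (1/1) × 2.184 = 2.184 mol
Step 2:
n(J) available = 2.184 mol
n(R) = 369.7 / 199.30 = 1.855 mol
n/ν for J = 2.184/2 = 1.092
n/ν for R = 1.855/1 = 1.855
Smallest n/ν is J → limiting reagent.
n(L) = (3/2) × 2.184 = 3.276 mol
mass = 3.276 × 267.90 = 877.6 g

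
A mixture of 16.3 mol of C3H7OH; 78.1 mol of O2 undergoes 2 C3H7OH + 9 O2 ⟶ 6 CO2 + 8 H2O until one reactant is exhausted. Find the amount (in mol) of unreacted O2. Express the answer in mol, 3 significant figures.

n(C3H7OH) = 16.30 mol
n(O2) = 78.10 mol
n/ν → C3H7OH: 8.150, O2: 8.678; C3H7OH is limiting.
O2 consumed = (9/2) × 16.30 = 73.35 mol
O2 remaining = 78.10 − 73.35 = 4.750 mol

4.75 mol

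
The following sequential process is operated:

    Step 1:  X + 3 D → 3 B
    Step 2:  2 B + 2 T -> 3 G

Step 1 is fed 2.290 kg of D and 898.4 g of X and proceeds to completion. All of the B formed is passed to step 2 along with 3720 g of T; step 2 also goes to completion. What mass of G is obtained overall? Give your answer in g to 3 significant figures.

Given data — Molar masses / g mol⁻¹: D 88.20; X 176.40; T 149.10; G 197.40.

4520 g

Step 1:
n(D) = 2.290×1000 / 88.20 = 25.96 mol
n(X) = 898.4 / 176.40 = 5.093 mol
n/ν for D = 25.96/3 = 8.653
n/ν for X = 5.093/1 = 5.093
Smallest n/ν is X → limiting reagent.
n(B) produced = (3/1) × 5.093 = 15.28 mol
Step 2:
n(B) available = 15.28 mol
n(T) = 3720 / 149.10 = 24.95 mol
n/ν for B = 15.28/2 = 7.640
n/ν for T = 24.95/2 = 12.48
Smallest n/ν is B → limiting reagent.
n(G) = (3/2) × 15.28 = 22.92 mol
mass = 22.92 × 197.40 = 4524 g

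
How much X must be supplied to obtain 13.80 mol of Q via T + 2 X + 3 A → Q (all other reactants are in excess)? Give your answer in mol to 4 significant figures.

n(Q) = 13.80 mol
n(X) = (2/1) × 13.80 = 27.60 mol

27.60 mol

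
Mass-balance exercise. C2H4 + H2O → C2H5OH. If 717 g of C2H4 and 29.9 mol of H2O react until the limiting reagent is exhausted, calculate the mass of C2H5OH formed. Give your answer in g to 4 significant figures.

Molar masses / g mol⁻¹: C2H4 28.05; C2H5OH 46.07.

n(C2H4) = 717.0 / 28.05 = 25.56 mol
n(H2O) = 29.90 mol
n/ν for C2H4 = 25.56/1 = 25.56
n/ν for H2O = 29.90/1 = 29.90
Smallest n/ν is C2H4 → limiting reagent.
n(C2H5OH) = (1/1) × 25.56 = 25.56 mol
mass = 25.56 × 46.07 = 1178 g

1178 g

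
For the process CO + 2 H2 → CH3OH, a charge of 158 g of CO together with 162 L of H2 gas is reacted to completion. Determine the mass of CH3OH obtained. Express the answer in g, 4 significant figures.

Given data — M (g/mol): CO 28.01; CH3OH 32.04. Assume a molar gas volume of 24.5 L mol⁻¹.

105.9 g

n(CO) = 158.0 / 28.01 = 5.641 mol
n(H2) = 162.0 / 24.5 = 6.612 mol
n/ν for CO = 5.641/1 = 5.641
n/ν for H2 = 6.612/2 = 3.306
Smallest n/ν is H2 → limiting reagent.
n(CH3OH) = (1/2) × 6.612 = 3.306 mol
mass = 3.306 × 32.04 = 105.9 g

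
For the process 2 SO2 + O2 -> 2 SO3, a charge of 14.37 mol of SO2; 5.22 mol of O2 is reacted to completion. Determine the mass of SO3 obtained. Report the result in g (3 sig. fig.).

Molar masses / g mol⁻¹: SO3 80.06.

836 g

n(SO2) = 14.37 mol
n(O2) = 5.220 mol
n/ν → SO2: 7.185, O2: 5.220; O2 is limiting.
n(SO3) = (2/1) × 5.220 = 10.44 mol
mass = 10.44 × 80.06 = 835.8 g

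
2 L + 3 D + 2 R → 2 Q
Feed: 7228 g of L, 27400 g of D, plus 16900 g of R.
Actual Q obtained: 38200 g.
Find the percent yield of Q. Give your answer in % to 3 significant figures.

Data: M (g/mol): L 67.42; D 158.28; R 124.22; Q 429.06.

n(L) = 7228 / 67.42 = 107.2 mol
n(D) = 27400 / 158.28 = 173.1 mol
n(R) = 16900 / 124.22 = 136.0 mol
n/ν for L = 107.2/2 = 53.60
n/ν for D = 173.1/3 = 57.70
n/ν for R = 136.0/2 = 68.00
Smallest n/ν is L → limiting reagent.
theoretical n(Q) = (2/2) × 107.2 = 107.2 mol → 46000 g
% yield = 38200 / 46000 × 100 = 83.04 %

83.0 %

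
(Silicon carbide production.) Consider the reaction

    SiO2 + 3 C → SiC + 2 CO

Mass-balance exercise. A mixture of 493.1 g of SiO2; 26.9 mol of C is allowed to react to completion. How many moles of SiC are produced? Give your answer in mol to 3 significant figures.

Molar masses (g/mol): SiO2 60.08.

n(SiO2) = 493.1 / 60.08 = 8.207 mol
n(C) = 26.90 mol
n/ν for SiO2 = 8.207/1 = 8.207
n/ν for C = 26.90/3 = 8.967
Smallest n/ν is SiO2 → limiting reagent.
n(SiC) = (1/1) × 8.207 = 8.207 mol

8.21 mol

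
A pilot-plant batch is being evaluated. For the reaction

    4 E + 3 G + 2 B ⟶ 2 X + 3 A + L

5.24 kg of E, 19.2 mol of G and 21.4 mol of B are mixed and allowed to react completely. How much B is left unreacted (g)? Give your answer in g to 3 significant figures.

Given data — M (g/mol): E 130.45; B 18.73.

n(E) = 5.240×1000 / 130.45 = 40.17 mol
n(G) = 19.20 mol
n(B) = 21.40 mol
n/ν for E = 40.17/4 = 10.04
n/ν for G = 19.20/3 = 6.400
n/ν for B = 21.40/2 = 10.70
Smallest n/ν is G → limiting reagent.
B consumed = (2/3) × 19.20 = 12.80 mol
B remaining = 21.40 − 12.80 = 8.600 mol
mass = 8.600 × 18.73 = 161.1 g

161 g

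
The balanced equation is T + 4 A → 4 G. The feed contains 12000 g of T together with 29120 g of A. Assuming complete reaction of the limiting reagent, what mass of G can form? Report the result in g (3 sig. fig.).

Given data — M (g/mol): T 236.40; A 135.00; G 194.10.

n(T) = 12000 / 236.40 = 50.76 mol
n(A) = 29120 / 135.00 = 215.7 mol
n/ν → T: 50.76, A: 53.93; T is limiting.
n(G) = (4/1) × 50.76 = 203.0 mol
mass = 203.0 × 194.10 = 39400 g

39400 g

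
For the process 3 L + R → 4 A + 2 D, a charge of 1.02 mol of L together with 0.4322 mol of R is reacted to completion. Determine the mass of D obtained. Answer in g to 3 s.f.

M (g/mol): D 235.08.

160 g

n(L) = 1.020 mol
n(R) = 0.4322 mol
n/ν → L: 0.3400, R: 0.4322; L is limiting.
n(D) = (2/3) × 1.020 = 0.6800 mol
mass = 0.6800 × 235.08 = 159.9 g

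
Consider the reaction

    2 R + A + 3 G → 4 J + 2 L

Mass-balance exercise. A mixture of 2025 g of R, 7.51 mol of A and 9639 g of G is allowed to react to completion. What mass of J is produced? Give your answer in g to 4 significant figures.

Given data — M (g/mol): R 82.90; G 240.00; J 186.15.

5592 g

n(R) = 2025 / 82.90 = 24.43 mol
n(A) = 7.510 mol
n(G) = 9639 / 240.00 = 40.16 mol
n/ν for R = 24.43/2 = 12.22
n/ν for A = 7.510/1 = 7.510
n/ν for G = 40.16/3 = 13.39
Smallest n/ν is A → limiting reagent.
n(J) = (4/1) × 7.510 = 30.04 mol
mass = 30.04 × 186.15 = 5592 g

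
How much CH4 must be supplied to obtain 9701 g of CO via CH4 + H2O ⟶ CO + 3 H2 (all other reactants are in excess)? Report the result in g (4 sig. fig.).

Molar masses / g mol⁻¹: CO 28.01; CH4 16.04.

n(CO) = 9701 / 28.01 = 346.3 mol
n(CH4) = (1/1) × 346.3 = 346.3 mol
mass = 346.3 × 16.04 = 5555 g

5555 g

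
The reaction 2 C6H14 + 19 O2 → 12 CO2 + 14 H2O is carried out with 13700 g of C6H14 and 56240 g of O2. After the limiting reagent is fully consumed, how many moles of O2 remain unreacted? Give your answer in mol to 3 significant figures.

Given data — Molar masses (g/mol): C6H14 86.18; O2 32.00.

247 mol

n(C6H14) = 13700 / 86.18 = 159.0 mol
n(O2) = 56240 / 32.00 = 1758 mol
n/ν for C6H14 = 159.0/2 = 79.50
n/ν for O2 = 1758/19 = 92.53
Smallest n/ν is C6H14 → limiting reagent.
O2 consumed = (19/2) × 159.0 = 1511 mol
O2 remaining = 1758 − 1511 = 247.0 mol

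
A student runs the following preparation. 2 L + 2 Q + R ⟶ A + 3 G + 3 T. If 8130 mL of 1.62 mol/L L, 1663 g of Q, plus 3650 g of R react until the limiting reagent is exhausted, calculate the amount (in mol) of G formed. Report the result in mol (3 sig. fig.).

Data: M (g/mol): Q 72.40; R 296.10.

n(L) = 1.62 × 8130/1000 = 13.17 mol
n(Q) = 1663 / 72.40 = 22.97 mol
n(R) = 3650 / 296.10 = 12.33 mol
n/ν → L: 6.585, Q: 11.49, R: 12.33; L is limiting.
n(G) = (3/2) × 13.17 = 19.76 mol

19.8 mol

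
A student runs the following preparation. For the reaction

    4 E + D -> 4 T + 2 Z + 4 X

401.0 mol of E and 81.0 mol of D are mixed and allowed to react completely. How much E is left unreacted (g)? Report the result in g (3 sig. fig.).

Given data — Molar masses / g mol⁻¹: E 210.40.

n(E) = 401.0 mol
n(D) = 81.00 mol
n/ν for E = 401.0/4 = 100.3
n/ν for D = 81.00/1 = 81.00
Smallest n/ν is D → limiting reagent.
E consumed = (4/1) × 81.00 = 324.0 mol
E remaining = 401.0 − 324.0 = 77.00 mol
mass = 77.00 × 210.40 = 16200 g

16200 g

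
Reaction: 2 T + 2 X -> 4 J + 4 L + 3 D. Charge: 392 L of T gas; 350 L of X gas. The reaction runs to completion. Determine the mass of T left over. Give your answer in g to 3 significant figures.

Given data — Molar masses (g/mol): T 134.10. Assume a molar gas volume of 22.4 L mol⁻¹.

n(T) = 392.0 / 22.4 = 17.50 mol
n(X) = 350.0 / 22.4 = 15.63 mol
n/ν for T = 17.50/2 = 8.750
n/ν for X = 15.63/2 = 7.815
Smallest n/ν is X → limiting reagent.
T consumed = (2/2) × 15.63 = 15.63 mol
T remaining = 17.50 − 15.63 = 1.870 mol
mass = 1.870 × 134.10 = 250.8 g

251 g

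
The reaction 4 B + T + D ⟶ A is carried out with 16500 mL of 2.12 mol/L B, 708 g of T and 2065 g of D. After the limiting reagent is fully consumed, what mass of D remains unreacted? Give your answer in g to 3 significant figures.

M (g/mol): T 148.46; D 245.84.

893 g

n(B) = 2.12 × 16500/1000 = 34.98 mol
n(T) = 708.0 / 148.46 = 4.769 mol
n(D) = 2065 / 245.84 = 8.400 mol
n/ν for B = 34.98/4 = 8.745
n/ν for T = 4.769/1 = 4.769
n/ν for D = 8.400/1 = 8.400
Smallest n/ν is T → limiting reagent.
D consumed = (1/1) × 4.769 = 4.769 mol
D remaining = 8.400 − 4.769 = 3.631 mol
mass = 3.631 × 245.84 = 892.6 g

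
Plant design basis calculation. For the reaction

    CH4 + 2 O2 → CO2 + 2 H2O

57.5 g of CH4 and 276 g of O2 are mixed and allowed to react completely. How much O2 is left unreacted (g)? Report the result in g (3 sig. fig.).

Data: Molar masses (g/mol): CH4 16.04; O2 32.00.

n(CH4) = 57.50 / 16.04 = 3.585 mol
n(O2) = 276.0 / 32.00 = 8.625 mol
n/ν for CH4 = 3.585/1 = 3.585
n/ν for O2 = 8.625/2 = 4.313
Smallest n/ν is CH4 → limiting reagent.
O2 consumed = (2/1) × 3.585 = 7.170 mol
O2 remaining = 8.625 − 7.170 = 1.455 mol
mass = 1.455 × 32.00 = 46.56 g

46.6 g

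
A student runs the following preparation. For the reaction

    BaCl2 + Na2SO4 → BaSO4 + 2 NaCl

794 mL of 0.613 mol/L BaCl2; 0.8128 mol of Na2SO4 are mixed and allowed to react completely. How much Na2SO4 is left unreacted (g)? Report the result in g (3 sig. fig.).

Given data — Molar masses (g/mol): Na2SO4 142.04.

n(BaCl2) = 0.613 × 794.0/1000 = 0.4867 mol
n(Na2SO4) = 0.8128 mol
n/ν for BaCl2 = 0.4867/1 = 0.4867
n/ν for Na2SO4 = 0.8128/1 = 0.8128
Smallest n/ν is BaCl2 → limiting reagent.
Na2SO4 consumed = (1/1) × 0.4867 = 0.4867 mol
Na2SO4 remaining = 0.8128 − 0.4867 = 0.3261 mol
mass = 0.3261 × 142.04 = 46.32 g

46.3 g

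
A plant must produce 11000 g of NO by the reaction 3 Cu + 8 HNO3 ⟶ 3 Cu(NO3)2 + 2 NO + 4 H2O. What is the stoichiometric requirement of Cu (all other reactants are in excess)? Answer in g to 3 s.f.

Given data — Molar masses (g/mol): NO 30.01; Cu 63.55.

34900 g

n(NO) = 11000 / 30.01 = 366.5 mol
n(Cu) = (3/2) × 366.5 = 549.8 mol
mass = 549.8 × 63.55 = 34940 g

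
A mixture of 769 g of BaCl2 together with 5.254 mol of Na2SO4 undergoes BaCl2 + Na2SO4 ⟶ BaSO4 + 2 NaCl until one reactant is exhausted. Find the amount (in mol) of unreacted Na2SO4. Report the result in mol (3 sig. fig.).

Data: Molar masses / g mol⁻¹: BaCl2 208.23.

1.56 mol

n(BaCl2) = 769.0 / 208.23 = 3.693 mol
n(Na2SO4) = 5.254 mol
n/ν for BaCl2 = 3.693/1 = 3.693
n/ν for Na2SO4 = 5.254/1 = 5.254
Smallest n/ν is BaCl2 → limiting reagent.
Na2SO4 consumed = (1/1) × 3.693 = 3.693 mol
Na2SO4 remaining = 5.254 − 3.693 = 1.561 mol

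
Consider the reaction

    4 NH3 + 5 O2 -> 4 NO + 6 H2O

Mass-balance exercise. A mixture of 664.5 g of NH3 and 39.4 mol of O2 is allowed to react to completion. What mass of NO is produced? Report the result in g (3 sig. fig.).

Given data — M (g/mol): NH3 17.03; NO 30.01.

n(NH3) = 664.5 / 17.03 = 39.02 mol
n(O2) = 39.40 mol
n/ν → NH3: 9.755, O2: 7.880; O2 is limiting.
n(NO) = (4/5) × 39.40 = 31.52 mol
mass = 31.52 × 30.01 = 945.9 g

946 g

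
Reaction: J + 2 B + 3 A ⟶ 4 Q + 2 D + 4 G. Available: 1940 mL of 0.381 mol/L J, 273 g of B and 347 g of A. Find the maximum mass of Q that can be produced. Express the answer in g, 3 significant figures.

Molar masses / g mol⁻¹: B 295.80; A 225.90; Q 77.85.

144 g

n(J) = 0.381 × 1940/1000 = 0.7391 mol
n(B) = 273.0 / 295.80 = 0.9229 mol
n(A) = 347.0 / 225.90 = 1.536 mol
n/ν for J = 0.7391/1 = 0.7391
n/ν for B = 0.9229/2 = 0.4615
n/ν for A = 1.536/3 = 0.5120
Smallest n/ν is B → limiting reagent.
n(Q) = (4/2) × 0.9229 = 1.846 mol
mass = 1.846 × 77.85 = 143.7 g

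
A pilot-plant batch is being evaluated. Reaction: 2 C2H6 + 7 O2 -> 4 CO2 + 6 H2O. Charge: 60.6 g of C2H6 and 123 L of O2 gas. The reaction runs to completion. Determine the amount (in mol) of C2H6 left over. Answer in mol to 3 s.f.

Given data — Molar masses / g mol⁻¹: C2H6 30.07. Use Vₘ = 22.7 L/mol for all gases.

0.467 mol

n(C2H6) = 60.60 / 30.07 = 2.015 mol
n(O2) = 123.0 / 22.7 = 5.419 mol
n/ν → C2H6: 1.008, O2: 0.7741; O2 is limiting.
C2H6 consumed = (2/7) × 5.419 = 1.548 mol
C2H6 remaining = 2.015 − 1.548 = 0.4670 mol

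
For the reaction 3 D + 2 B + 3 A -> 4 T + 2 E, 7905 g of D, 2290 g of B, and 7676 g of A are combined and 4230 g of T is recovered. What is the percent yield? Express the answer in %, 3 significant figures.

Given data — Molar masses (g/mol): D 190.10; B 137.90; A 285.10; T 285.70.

n(D) = 7905 / 190.10 = 41.58 mol
n(B) = 2290 / 137.90 = 16.61 mol
n(A) = 7676 / 285.10 = 26.92 mol
n/ν → D: 13.86, B: 8.305, A: 8.973; B is limiting.
theoretical n(T) = (4/2) × 16.61 = 33.22 mol → 9491 g
% yield = 4230 / 9491 × 100 = 44.57 %

44.6 %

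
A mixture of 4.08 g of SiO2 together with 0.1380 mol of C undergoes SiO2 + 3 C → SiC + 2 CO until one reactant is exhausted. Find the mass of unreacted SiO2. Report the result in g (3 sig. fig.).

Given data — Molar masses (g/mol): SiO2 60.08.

n(SiO2) = 4.080 / 60.08 = 0.06791 mol
n(C) = 0.1380 mol
n/ν → SiO2: 0.06791, C: 0.04600; C is limiting.
SiO2 consumed = (1/3) × 0.1380 = 0.04600 mol
SiO2 remaining = 0.06791 − 0.04600 = 0.02191 mol
mass = 0.02191 × 60.08 = 1.316 g

1.32 g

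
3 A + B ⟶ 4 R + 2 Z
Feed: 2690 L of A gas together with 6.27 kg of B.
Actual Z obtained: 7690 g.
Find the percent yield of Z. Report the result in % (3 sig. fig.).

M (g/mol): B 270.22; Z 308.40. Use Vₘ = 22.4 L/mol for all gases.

n(A) = 2690 / 22.4 = 120.1 mol
n(B) = 6.270×1000 / 270.22 = 23.20 mol
n/ν → A: 40.03, B: 23.20; B is limiting.
theoretical n(Z) = (2/1) × 23.20 = 46.40 mol → 14310 g
% yield = 7690 / 14310 × 100 = 53.74 %

53.7 %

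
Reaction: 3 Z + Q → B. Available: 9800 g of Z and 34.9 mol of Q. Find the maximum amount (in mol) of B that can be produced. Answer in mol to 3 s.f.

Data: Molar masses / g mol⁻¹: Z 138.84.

n(Z) = 9800 / 138.84 = 70.58 mol
n(Q) = 34.90 mol
n/ν for Z = 70.58/3 = 23.53
n/ν for Q = 34.90/1 = 34.90
Smallest n/ν is Z → limiting reagent.
n(B) = (1/3) × 70.58 = 23.53 mol

23.5 mol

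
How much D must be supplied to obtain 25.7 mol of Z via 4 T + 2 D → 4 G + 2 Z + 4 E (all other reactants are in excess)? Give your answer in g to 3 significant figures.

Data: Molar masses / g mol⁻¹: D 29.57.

n(Z) = 25.70 mol
n(D) = (2/2) × 25.70 = 25.70 mol
mass = 25.70 × 29.57 = 759.9 g

760 g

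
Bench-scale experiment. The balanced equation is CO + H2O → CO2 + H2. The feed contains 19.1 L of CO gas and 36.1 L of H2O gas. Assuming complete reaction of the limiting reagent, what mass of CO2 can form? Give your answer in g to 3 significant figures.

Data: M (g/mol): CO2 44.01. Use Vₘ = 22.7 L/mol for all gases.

37.0 g

n(CO) = 19.10 / 22.7 = 0.8414 mol
n(H2O) = 36.10 / 22.7 = 1.590 mol
n/ν for CO = 0.8414/1 = 0.8414
n/ν for H2O = 1.590/1 = 1.590
Smallest n/ν is CO → limiting reagent.
n(CO2) = (1/1) × 0.8414 = 0.8414 mol
mass = 0.8414 × 44.01 = 37.03 g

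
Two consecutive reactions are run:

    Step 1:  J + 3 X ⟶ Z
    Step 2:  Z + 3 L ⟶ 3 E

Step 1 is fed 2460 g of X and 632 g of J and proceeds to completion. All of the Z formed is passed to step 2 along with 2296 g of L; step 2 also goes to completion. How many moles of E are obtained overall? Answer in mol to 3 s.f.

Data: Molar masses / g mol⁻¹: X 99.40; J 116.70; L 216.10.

Step 1:
n(X) = 2460 / 99.40 = 24.75 mol
n(J) = 632.0 / 116.70 = 5.416 mol
n/ν for X = 24.75/3 = 8.250
n/ν for J = 5.416/1 = 5.416
Smallest n/ν is J → limiting reagent.
n(Z) produced = (1/1) × 5.416 = 5.416 mol
Step 2:
n(Z) available = 5.416 mol
n(L) = 2296 / 216.10 = 10.62 mol
n/ν for Z = 5.416/1 = 5.416
n/ν for L = 10.62/3 = 3.540
Smallest n/ν is L → limiting reagent.
n(E) = (3/3) × 10.62 = 10.62 mol

10.6 mol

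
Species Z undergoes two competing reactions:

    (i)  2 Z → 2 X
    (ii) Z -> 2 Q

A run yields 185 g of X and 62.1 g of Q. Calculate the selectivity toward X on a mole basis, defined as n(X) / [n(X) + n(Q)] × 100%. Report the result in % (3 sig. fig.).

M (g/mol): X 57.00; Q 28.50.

n(X) = 185 / 57.00 = 3.246 mol
n(Q) = 62.1 / 28.50 = 2.179 mol
selectivity = 3.246/(3.246+2.179) × 100 = 59.83 %

59.8 %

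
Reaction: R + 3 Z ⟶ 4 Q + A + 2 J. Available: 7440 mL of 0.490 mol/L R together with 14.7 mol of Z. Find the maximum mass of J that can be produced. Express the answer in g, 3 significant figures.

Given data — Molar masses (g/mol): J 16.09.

117 g

n(R) = 0.490 × 7440/1000 = 3.646 mol
n(Z) = 14.70 mol
n/ν for R = 3.646/1 = 3.646
n/ν for Z = 14.70/3 = 4.900
Smallest n/ν is R → limiting reagent.
n(J) = (2/1) × 3.646 = 7.292 mol
mass = 7.292 × 16.09 = 117.3 g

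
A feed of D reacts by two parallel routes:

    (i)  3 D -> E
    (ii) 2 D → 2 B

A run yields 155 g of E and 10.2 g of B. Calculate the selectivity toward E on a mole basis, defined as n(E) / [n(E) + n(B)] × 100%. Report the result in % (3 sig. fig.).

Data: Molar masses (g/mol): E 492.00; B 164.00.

n(E) = 155 / 492.00 = 0.3150 mol
n(B) = 10.2 / 164.00 = 0.06220 mol
selectivity = 0.3150/(0.3150+0.06220) × 100 = 83.51 %

83.5 %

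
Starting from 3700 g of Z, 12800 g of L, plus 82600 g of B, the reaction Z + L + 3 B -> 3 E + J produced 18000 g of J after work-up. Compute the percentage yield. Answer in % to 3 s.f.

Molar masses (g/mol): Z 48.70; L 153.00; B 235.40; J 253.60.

n(Z) = 3700 / 48.70 = 75.98 mol
n(L) = 12800 / 153.00 = 83.66 mol
n(B) = 82600 / 235.40 = 350.9 mol
n/ν → Z: 75.98, L: 83.66, B: 117.0; Z is limiting.
theoretical n(J) = (1/1) × 75.98 = 75.98 mol → 19270 g
% yield = 18000 / 19270 × 100 = 93.41 %

93.4 %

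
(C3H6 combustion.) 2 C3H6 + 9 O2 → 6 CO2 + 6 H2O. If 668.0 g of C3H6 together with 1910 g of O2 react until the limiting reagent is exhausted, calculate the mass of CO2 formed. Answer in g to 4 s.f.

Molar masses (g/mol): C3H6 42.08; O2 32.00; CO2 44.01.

n(C3H6) = 668.0 / 42.08 = 15.87 mol
n(O2) = 1910 / 32.00 = 59.69 mol
n/ν for C3H6 = 15.87/2 = 7.935
n/ν for O2 = 59.69/9 = 6.632
Smallest n/ν is O2 → limiting reagent.
n(CO2) = (6/9) × 59.69 = 39.79 mol
mass = 39.79 × 44.01 = 1751 g

1751 g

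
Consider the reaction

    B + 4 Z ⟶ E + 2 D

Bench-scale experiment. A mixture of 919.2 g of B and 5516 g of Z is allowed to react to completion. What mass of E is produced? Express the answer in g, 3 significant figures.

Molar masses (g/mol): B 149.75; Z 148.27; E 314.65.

n(B) = 919.2 / 149.75 = 6.138 mol
n(Z) = 5516 / 148.27 = 37.20 mol
n/ν → B: 6.138, Z: 9.300; B is limiting.
n(E) = (1/1) × 6.138 = 6.138 mol
mass = 6.138 × 314.65 = 1931 g

1930 g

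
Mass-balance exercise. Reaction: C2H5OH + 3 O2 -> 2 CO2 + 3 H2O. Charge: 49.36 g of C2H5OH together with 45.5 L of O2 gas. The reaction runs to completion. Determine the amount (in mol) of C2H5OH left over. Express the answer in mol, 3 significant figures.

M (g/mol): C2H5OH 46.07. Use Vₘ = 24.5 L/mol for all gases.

n(C2H5OH) = 49.36 / 46.07 = 1.071 mol
n(O2) = 45.50 / 24.5 = 1.857 mol
n/ν for C2H5OH = 1.071/1 = 1.071
n/ν for O2 = 1.857/3 = 0.6190
Smallest n/ν is O2 → limiting reagent.
C2H5OH consumed = (1/3) × 1.857 = 0.6190 mol
C2H5OH remaining = 1.071 − 0.6190 = 0.4520 mol

0.452 mol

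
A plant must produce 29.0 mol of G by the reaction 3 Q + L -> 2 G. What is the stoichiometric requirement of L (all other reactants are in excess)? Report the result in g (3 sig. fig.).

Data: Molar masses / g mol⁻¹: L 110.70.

1610 g

n(G) = 29.00 mol
n(L) = (1/2) × 29.00 = 14.50 mol
mass = 14.50 × 110.70 = 1605 g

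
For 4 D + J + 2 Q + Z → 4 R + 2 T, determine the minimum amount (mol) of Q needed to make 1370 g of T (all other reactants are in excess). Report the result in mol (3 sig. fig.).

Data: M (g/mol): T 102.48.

n(T) = 1370 / 102.48 = 13.37 mol
n(Q) = (2/2) × 13.37 = 13.37 mol

13.4 mol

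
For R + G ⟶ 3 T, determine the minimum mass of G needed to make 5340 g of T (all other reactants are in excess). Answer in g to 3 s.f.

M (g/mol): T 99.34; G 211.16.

3780 g

n(T) = 5340 / 99.34 = 53.75 mol
n(G) = (1/3) × 53.75 = 17.92 mol
mass = 17.92 × 211.16 = 3784 g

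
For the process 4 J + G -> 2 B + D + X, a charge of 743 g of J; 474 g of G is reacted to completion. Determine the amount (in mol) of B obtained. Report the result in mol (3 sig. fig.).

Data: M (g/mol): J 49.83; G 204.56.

n(J) = 743.0 / 49.83 = 14.91 mol
n(G) = 474.0 / 204.56 = 2.317 mol
n/ν for J = 14.91/4 = 3.728
n/ν for G = 2.317/1 = 2.317
Smallest n/ν is G → limiting reagent.
n(B) = (2/1) × 2.317 = 4.634 mol

4.63 mol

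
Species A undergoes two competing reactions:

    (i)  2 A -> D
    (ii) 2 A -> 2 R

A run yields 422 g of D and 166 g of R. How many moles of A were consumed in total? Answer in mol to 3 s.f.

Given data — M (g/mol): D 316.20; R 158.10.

3.72 mol

n(D) = 422 / 316.20 = 1.335 mol
n(R) = 166 / 158.10 = 1.050 mol
n(A) via (i) = (2/1)×1.335 = 2.670 mol
n(A) via (ii) = (2/2)×1.050 = 1.050 mol
total n(A) = 2.670 + 1.050 = 3.720 mol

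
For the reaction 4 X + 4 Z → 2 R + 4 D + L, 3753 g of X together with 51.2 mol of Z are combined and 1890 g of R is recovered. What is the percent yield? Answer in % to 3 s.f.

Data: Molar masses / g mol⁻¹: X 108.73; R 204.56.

53.5 %

n(X) = 3753 / 108.73 = 34.52 mol
n(Z) = 51.20 mol
n/ν → X: 8.630, Z: 12.80; X is limiting.
theoretical n(R) = (2/4) × 34.52 = 17.26 mol → 3531 g
% yield = 1890 / 3531 × 100 = 53.53 %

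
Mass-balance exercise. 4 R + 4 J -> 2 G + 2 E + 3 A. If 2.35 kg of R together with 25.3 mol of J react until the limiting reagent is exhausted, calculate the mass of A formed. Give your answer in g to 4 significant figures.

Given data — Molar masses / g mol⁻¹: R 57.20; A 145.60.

2763 g

n(R) = 2.350×1000 / 57.20 = 41.08 mol
n(J) = 25.30 mol
n/ν for R = 41.08/4 = 10.27
n/ν for J = 25.30/4 = 6.325
Smallest n/ν is J → limiting reagent.
n(A) = (3/4) × 25.30 = 18.98 mol
mass = 18.98 × 145.60 = 2763 g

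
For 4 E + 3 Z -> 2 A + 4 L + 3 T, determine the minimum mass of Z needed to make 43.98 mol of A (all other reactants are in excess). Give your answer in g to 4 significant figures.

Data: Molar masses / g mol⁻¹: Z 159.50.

n(A) = 43.98 mol
n(Z) = (3/2) × 43.98 = 65.97 mol
mass = 65.97 × 159.50 = 10520 g

10520 g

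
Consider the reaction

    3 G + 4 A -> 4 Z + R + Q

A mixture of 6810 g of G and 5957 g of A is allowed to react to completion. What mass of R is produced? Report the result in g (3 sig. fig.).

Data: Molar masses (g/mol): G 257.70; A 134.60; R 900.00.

7930 g

n(G) = 6810 / 257.70 = 26.43 mol
n(A) = 5957 / 134.60 = 44.26 mol
n/ν → G: 8.810, A: 11.07; G is limiting.
n(R) = (1/3) × 26.43 = 8.810 mol
mass = 8.810 × 900.00 = 7929 g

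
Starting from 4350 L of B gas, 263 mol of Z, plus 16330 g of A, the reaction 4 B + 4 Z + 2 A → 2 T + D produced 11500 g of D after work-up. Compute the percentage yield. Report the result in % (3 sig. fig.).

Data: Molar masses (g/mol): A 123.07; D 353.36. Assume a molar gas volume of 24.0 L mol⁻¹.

n(B) = 4350 / 24.0 = 181.3 mol
n(Z) = 263.0 mol
n(A) = 16330 / 123.07 = 132.7 mol
n/ν for B = 181.3/4 = 45.33
n/ν for Z = 263.0/4 = 65.75
n/ν for A = 132.7/2 = 66.35
Smallest n/ν is B → limiting reagent.
theoretical n(D) = (1/4) × 181.3 = 45.33 mol → 16020 g
% yield = 11500 / 16020 × 100 = 71.79 %

71.8 %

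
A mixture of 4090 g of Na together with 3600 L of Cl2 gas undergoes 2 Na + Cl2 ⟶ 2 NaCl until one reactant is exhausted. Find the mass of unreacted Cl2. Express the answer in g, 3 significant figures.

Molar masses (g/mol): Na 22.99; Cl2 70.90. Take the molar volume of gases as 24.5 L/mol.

4110 g

n(Na) = 4090 / 22.99 = 177.9 mol
n(Cl2) = 3600 / 24.5 = 146.9 mol
n/ν for Na = 177.9/2 = 88.95
n/ν for Cl2 = 146.9/1 = 146.9
Smallest n/ν is Na → limiting reagent.
Cl2 consumed = (1/2) × 177.9 = 88.95 mol
Cl2 remaining = 146.9 − 88.95 = 57.95 mol
mass = 57.95 × 70.90 = 4109 g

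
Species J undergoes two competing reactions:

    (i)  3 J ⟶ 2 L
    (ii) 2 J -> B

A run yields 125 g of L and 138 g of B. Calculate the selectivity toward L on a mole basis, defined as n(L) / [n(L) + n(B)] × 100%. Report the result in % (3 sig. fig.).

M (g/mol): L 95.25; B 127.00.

54.7 %

n(L) = 125 / 95.25 = 1.312 mol
n(B) = 138 / 127.00 = 1.087 mol
selectivity = 1.312/(1.312+1.087) × 100 = 54.69 %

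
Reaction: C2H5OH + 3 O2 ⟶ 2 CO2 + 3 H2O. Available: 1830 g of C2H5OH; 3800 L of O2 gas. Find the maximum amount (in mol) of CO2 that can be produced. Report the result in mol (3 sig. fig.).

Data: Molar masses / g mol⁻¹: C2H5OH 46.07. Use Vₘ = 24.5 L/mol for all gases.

79.4 mol

n(C2H5OH) = 1830 / 46.07 = 39.72 mol
n(O2) = 3800 / 24.5 = 155.1 mol
n/ν → C2H5OH: 39.72, O2: 51.70; C2H5OH is limiting.
n(CO2) = (2/1) × 39.72 = 79.44 mol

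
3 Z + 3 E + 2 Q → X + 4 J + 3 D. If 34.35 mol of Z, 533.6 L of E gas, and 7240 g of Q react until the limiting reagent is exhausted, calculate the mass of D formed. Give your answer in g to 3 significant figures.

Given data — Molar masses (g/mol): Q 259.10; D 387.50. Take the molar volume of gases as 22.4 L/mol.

n(Z) = 34.35 mol
n(E) = 533.6 / 22.4 = 23.82 mol
n(Q) = 7240 / 259.10 = 27.94 mol
n/ν for Z = 34.35/3 = 11.45
n/ν for E = 23.82/3 = 7.940
n/ν for Q = 27.94/2 = 13.97
Smallest n/ν is E → limiting reagent.
n(D) = (3/3) × 23.82 = 23.82 mol
mass = 23.82 × 387.50 = 9230 g

9230 g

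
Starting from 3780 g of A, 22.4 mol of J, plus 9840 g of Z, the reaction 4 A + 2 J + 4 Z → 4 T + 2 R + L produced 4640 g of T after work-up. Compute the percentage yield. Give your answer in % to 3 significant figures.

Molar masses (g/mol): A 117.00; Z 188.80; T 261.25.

55.0 %

n(A) = 3780 / 117.00 = 32.31 mol
n(J) = 22.40 mol
n(Z) = 9840 / 188.80 = 52.12 mol
n/ν → A: 8.078, J: 11.20, Z: 13.03; A is limiting.
theoretical n(T) = (4/4) × 32.31 = 32.31 mol → 8441 g
% yield = 4640 / 8441 × 100 = 54.97 %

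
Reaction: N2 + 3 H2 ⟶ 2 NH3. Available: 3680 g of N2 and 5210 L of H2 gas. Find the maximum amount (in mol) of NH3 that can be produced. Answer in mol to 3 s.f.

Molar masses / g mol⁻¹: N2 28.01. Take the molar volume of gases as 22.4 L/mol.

n(N2) = 3680 / 28.01 = 131.4 mol
n(H2) = 5210 / 22.4 = 232.6 mol
n/ν for N2 = 131.4/1 = 131.4
n/ν for H2 = 232.6/3 = 77.53
Smallest n/ν is H2 → limiting reagent.
n(NH3) = (2/3) × 232.6 = 155.1 mol

155 mol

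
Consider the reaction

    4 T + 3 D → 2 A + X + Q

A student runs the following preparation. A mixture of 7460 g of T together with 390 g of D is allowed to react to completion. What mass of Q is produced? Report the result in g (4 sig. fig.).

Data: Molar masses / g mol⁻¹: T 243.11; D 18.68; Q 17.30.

120.4 g

n(T) = 7460 / 243.11 = 30.69 mol
n(D) = 390.0 / 18.68 = 20.88 mol
n/ν → T: 7.673, D: 6.960; D is limiting.
n(Q) = (1/3) × 20.88 = 6.960 mol
mass = 6.960 × 17.30 = 120.4 g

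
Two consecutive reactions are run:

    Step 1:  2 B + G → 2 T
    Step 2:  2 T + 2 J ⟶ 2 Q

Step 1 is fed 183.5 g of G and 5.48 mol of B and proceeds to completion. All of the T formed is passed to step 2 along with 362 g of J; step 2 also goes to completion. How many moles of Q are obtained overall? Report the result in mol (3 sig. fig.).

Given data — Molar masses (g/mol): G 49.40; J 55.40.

Step 1:
n(G) = 183.5 / 49.40 = 3.715 mol
n(B) = 5.480 mol
n/ν for G = 3.715/1 = 3.715
n/ν for B = 5.480/2 = 2.740
Smallest n/ν is B → limiting reagent.
n(T) produced = (2/2) × 5.480 = 5.480 mol
Step 2:
n(T) available = 5.480 mol
n(J) = 362.0 / 55.40 = 6.534 mol
n/ν for T = 5.480/2 = 2.740
n/ν for J = 6.534/2 = 3.267
Smallest n/ν is T → limiting reagent.
n(Q) = (2/2) × 5.480 = 5.480 mol

5.48 mol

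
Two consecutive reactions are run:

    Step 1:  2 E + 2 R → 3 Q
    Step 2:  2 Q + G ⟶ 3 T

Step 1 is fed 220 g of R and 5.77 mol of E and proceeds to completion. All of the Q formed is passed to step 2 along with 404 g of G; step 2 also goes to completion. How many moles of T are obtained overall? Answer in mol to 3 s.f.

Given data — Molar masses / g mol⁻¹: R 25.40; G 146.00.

8.30 mol

Step 1:
n(R) = 220.0 / 25.40 = 8.661 mol
n(E) = 5.770 mol
n/ν for R = 8.661/2 = 4.331
n/ν for E = 5.770/2 = 2.885
Smallest n/ν is E → limiting reagent.
n(Q) produced = (3/2) × 5.770 = 8.655 mol
Step 2:
n(Q) available = 8.655 mol
n(G) = 404.0 / 146.00 = 2.767 mol
n/ν for Q = 8.655/2 = 4.328
n/ν for G = 2.767/1 = 2.767
Smallest n/ν is G → limiting reagent.
n(T) = (3/1) × 2.767 = 8.301 mol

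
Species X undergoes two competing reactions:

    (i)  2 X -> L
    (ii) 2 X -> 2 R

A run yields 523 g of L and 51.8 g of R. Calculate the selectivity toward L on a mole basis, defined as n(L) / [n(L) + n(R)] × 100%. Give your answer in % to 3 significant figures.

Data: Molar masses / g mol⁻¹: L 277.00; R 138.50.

n(L) = 523 / 277.00 = 1.888 mol
n(R) = 51.8 / 138.50 = 0.3740 mol
selectivity = 1.888/(1.888+0.3740) × 100 = 83.47 %

83.5 %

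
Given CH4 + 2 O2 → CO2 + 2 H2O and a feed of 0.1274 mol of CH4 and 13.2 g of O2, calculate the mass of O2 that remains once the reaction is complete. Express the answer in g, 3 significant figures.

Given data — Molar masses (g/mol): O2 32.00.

n(CH4) = 0.1274 mol
n(O2) = 13.20 / 32.00 = 0.4125 mol
n/ν → CH4: 0.1274, O2: 0.2063; CH4 is limiting.
O2 consumed = (2/1) × 0.1274 = 0.2548 mol
O2 remaining = 0.4125 − 0.2548 = 0.1577 mol
mass = 0.1577 × 32.00 = 5.046 g

5.05 g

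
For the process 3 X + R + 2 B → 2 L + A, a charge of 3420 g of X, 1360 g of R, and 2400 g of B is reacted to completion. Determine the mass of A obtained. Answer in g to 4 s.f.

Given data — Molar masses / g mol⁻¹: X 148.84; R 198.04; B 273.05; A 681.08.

2993 g

n(X) = 3420 / 148.84 = 22.98 mol
n(R) = 1360 / 198.04 = 6.867 mol
n(B) = 2400 / 273.05 = 8.790 mol
n/ν for X = 22.98/3 = 7.660
n/ν for R = 6.867/1 = 6.867
n/ν for B = 8.790/2 = 4.395
Smallest n/ν is B → limiting reagent.
n(A) = (1/2) × 8.790 = 4.395 mol
mass = 4.395 × 681.08 = 2993 g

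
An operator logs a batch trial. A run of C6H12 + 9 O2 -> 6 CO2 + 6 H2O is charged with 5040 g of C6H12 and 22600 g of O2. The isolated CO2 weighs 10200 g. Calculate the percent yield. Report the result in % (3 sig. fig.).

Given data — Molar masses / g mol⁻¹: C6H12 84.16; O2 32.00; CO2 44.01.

64.5 %

n(C6H12) = 5040 / 84.16 = 59.89 mol
n(O2) = 22600 / 32.00 = 706.3 mol
n/ν for C6H12 = 59.89/1 = 59.89
n/ν for O2 = 706.3/9 = 78.48
Smallest n/ν is C6H12 → limiting reagent.
theoretical n(CO2) = (6/1) × 59.89 = 359.3 mol → 15810 g
% yield = 10200 / 15810 × 100 = 64.52 %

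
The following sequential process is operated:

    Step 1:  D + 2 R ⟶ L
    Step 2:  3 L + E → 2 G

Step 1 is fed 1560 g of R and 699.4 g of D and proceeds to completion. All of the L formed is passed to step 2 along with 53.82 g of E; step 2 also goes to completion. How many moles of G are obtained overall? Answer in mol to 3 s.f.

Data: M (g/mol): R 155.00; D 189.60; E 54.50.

1.98 mol

Step 1:
n(R) = 1560 / 155.00 = 10.06 mol
n(D) = 699.4 / 189.60 = 3.689 mol
n/ν for R = 10.06/2 = 5.030
n/ν for D = 3.689/1 = 3.689
Smallest n/ν is D → limiting reagent.
n(L) produced = (1/1) × 3.689 = 3.689 mol
Step 2:
n(L) available = 3.689 mol
n(E) = 53.82 / 54.50 = 0.9875 mol
n/ν for L = 3.689/3 = 1.230
n/ν for E = 0.9875/1 = 0.9875
Smallest n/ν is E → limiting reagent.
n(G) = (2/1) × 0.9875 = 1.975 mol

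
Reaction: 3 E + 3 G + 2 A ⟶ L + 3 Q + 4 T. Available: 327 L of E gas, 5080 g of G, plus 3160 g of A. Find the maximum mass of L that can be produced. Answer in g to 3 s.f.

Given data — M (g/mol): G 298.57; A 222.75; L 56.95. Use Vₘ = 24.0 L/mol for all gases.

259 g

n(E) = 327.0 / 24.0 = 13.63 mol
n(G) = 5080 / 298.57 = 17.01 mol
n(A) = 3160 / 222.75 = 14.19 mol
n/ν for E = 13.63/3 = 4.543
n/ν for G = 17.01/3 = 5.670
n/ν for A = 14.19/2 = 7.095
Smallest n/ν is E → limiting reagent.
n(L) = (1/3) × 13.63 = 4.543 mol
mass = 4.543 × 56.95 = 258.7 g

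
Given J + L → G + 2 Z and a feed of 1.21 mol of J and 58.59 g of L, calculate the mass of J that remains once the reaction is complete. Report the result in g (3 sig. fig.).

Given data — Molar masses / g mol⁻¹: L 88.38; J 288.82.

158 g

n(J) = 1.210 mol
n(L) = 58.59 / 88.38 = 0.6629 mol
n/ν → J: 1.210, L: 0.6629; L is limiting.
J consumed = (1/1) × 0.6629 = 0.6629 mol
J remaining = 1.210 − 0.6629 = 0.5471 mol
mass = 0.5471 × 288.82 = 158.0 g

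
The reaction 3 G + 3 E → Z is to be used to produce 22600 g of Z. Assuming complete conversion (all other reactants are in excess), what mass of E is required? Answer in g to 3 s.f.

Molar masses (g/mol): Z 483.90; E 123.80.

17300 g

n(Z) = 22600 / 483.90 = 46.70 mol
n(E) = (3/1) × 46.70 = 140.1 mol
mass = 140.1 × 123.80 = 17340 g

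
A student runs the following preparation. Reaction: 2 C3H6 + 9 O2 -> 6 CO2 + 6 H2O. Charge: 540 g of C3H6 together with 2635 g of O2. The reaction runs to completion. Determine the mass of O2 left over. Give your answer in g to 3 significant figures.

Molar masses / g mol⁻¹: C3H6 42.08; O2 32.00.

787 g

n(C3H6) = 540.0 / 42.08 = 12.83 mol
n(O2) = 2635 / 32.00 = 82.34 mol
n/ν for C3H6 = 12.83/2 = 6.415
n/ν for O2 = 82.34/9 = 9.149
Smallest n/ν is C3H6 → limiting reagent.
O2 consumed = (9/2) × 12.83 = 57.74 mol
O2 remaining = 82.34 − 57.74 = 24.60 mol
mass = 24.60 × 32.00 = 787.2 g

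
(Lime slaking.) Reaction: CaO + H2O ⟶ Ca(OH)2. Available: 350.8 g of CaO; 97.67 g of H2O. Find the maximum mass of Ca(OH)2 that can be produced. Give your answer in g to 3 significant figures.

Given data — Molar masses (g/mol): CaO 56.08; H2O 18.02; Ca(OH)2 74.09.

n(CaO) = 350.8 / 56.08 = 6.255 mol
n(H2O) = 97.67 / 18.02 = 5.420 mol
n/ν → CaO: 6.255, H2O: 5.420; H2O is limiting.
n(Ca(OH)2) = (1/1) × 5.420 = 5.420 mol
mass = 5.420 × 74.09 = 401.6 g

402 g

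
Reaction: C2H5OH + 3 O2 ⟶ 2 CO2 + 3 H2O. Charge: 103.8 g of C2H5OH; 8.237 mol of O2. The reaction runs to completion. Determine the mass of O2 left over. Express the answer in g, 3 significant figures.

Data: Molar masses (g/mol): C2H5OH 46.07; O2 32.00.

n(C2H5OH) = 103.8 / 46.07 = 2.253 mol
n(O2) = 8.237 mol
n/ν for C2H5OH = 2.253/1 = 2.253
n/ν for O2 = 8.237/3 = 2.746
Smallest n/ν is C2H5OH → limiting reagent.
O2 consumed = (3/1) × 2.253 = 6.759 mol
O2 remaining = 8.237 − 6.759 = 1.478 mol
mass = 1.478 × 32.00 = 47.30 g

47.3 g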